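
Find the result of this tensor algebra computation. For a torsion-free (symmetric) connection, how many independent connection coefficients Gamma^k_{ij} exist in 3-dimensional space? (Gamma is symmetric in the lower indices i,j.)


Christoffel symbols Gamma^k_{ij} are symmetric in i,j, so there are d * d(d+1)/2 independent symbols.
d = 3
d(d+1)/2 = 3 * 4 / 2 = 6
Total = 3 * 6 = 18

18


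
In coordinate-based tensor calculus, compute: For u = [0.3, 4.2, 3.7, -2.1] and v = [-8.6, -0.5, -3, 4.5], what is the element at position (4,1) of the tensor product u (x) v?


The outer product entry T_{ij} = u_i * v_j.
We need i=4, j=1.
u_4 = -2.1, v_1 = -8.6
T_{4,1} = -2.1 * -8.6 = 18.06

18.06


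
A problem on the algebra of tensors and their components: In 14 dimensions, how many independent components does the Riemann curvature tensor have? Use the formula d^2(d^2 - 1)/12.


The Riemann tensor in d dimensions has d^2(d^2 - 1)/12 independent components.
d = 14, so d^2 = 196
d^2 - 1 = 195
d^2(d^2 - 1) = 196 * 195 = 38220
Divide by 12: 38220 / 12 = 3185

3185


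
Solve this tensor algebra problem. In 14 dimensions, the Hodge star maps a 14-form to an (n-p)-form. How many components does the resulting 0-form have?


The Hodge dual of a p-form on an n-dimensional manifold is an (n-p)-form.
n = 14, p = 14, so dual degree = 14 - 14 = 0
The number of components is C(n, n-p) = C(14, 0) = 1

1


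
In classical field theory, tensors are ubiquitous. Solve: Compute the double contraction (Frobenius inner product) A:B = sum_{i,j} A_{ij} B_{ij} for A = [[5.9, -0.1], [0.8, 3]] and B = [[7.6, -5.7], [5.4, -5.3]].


A:B = sum over all i,j of A_{ij} * B_{ij}.
Row 1: 5.9*7.6=44.84, -0.1*-5.7=0.57 => row sum = 45.41
Row 2: 0.8*5.4=4.32, 3*-5.3=-15.9 => row sum = -11.58
Total = 45.41 + -11.58 = 33.83

33.83


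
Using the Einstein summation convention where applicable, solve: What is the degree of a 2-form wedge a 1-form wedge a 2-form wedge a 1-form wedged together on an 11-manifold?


The degree of a wedge product is the sum of the degrees of the individual forms.
Degrees: 2, 1, 2, 1
Total degree = 2 + 1 + 2 + 1 = 6

6


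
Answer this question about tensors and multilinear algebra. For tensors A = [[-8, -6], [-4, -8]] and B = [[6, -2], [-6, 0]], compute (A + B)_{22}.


Tensor addition is component-wise: (A + B)_{ij} = A_{ij} + B_{ij}.
A_{22} = -8
B_{22} = 0
(A + B)_{22} = -8 + 0 = -8

-8


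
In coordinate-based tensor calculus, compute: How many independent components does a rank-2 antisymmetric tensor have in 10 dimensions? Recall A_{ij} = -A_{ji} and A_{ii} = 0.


An antisymmetric rank-2 tensor satisfies A_{ij} = -A_{ji}, so diagonal entries are zero.
The independent components are the upper-triangular entries: C(n, 2) = n(n-1)/2.
n = 10
C(10, 2) = 10 * 9 / 2 = 90 / 2 = 45

45


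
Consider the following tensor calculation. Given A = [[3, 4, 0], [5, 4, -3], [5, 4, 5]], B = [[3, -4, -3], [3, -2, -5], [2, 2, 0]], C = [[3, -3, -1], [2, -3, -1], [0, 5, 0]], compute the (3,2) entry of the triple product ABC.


(ABC)_{32} = sum_m (AB)_{3m} C_{m2}. First compute row 3 of AB.
(AB)_{31} = 5*3 + 4*3 + 5*2 = 37
(AB)_{32} = 5*-4 + 4*-2 + 5*2 = -18
(AB)_{33} = 5*-3 + 4*-5 + 5*0 = -35
Now contract with column 2 of C:
(AB)_{31} * C_{12} = 37 * -3 = -111
(AB)_{32} * C_{22} = -18 * -3 = 54
(AB)_{33} * C_{32} = -35 * 5 = -175
(ABC)_{32} = -111 + 54 + -175 = -232

-232


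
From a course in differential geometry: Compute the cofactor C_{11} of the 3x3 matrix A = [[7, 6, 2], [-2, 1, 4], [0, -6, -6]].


To find cofactor C_{11}, delete row 1 and column 1.
The resulting 2x2 submatrix is: [[1, 4], [-6, -6]]
Minor M_{11} = 1*-6 - 4*-6
  = -6 - -24 = 18
Sign = (-1)^(1+1) = (-1)^2 = 1
Cofactor C_{11} = 1 * 18 = 18

18


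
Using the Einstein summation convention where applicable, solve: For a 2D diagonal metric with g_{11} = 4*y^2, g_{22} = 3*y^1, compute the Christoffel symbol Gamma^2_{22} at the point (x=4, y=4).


For a diagonal metric, Gamma^k_{ij} = (1/2) g^{kk} (dg_{ik}/dx_j + dg_{jk}/dx_i - dg_{ij}/dx_k).
The metric is diagonal, so g_{ab} = 0 for a != b.
At the given point: g_{11} = 64, g_{22} = 12
g^{22} = 1/12
dg_{22}/dx_2 = dg_{22}/dx_2 = 3
dg_{22}/dx_2 = dg_{22}/dx_2 = 3
dg_{22}/dx_2 = dg_{22}/dx_2 = 3
Numerator = 3 + 3 - 3 = 3
Gamma^2_{22} = 3 / (2 * 12) = 1/8

1/8


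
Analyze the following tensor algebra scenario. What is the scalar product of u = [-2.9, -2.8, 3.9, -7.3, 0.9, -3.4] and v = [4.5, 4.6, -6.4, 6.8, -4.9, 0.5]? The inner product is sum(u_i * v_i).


The inner product u . v = sum of u_i * v_i.
Term-by-term: -2.9 * 4.5, -2.8 * 4.6, 3.9 * -6.4, -7.3 * 6.8, 0.9 * -4.9, -3.4 * 0.5
Products: -13.05, -12.88, -24.96, -49.64, -4.41, -1.7
Sum = -13.05 + -12.88 + -24.96 + -49.64 + -4.41 + -1.7 = -106.64

-106.64


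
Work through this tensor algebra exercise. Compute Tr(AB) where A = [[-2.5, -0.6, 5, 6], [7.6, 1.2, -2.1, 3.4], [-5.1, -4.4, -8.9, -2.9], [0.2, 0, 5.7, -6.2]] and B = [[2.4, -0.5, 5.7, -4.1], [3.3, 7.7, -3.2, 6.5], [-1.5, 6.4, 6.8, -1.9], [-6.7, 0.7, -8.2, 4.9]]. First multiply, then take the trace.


Tr(AB) = sum_i (AB)_{ii} where (AB)_{ii} = sum_k A_{ik} B_{ki}.
(AB)_{11} = -2.5*2.4 + -0.6*3.3 + 5*-1.5 + 6*-6.7 = -55.68
(AB)_{22} = 7.6*-0.5 + 1.2*7.7 + -2.1*6.4 + 3.4*0.7 = -5.62
(AB)_{33} = -5.1*5.7 + -4.4*-3.2 + -8.9*6.8 + -2.9*-8.2 = -51.73
(AB)_{44} = 0.2*-4.1 + 0*6.5 + 5.7*-1.9 + -6.2*4.9 = -42.03
Tr(AB) = -55.68 + -5.62 + -51.73 + -42.03 = -155.06

-155.06


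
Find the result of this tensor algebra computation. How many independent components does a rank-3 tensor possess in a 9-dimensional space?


The number of components of a rank-r tensor in d dimensions is d^r.
Here d = 9 and r = 3.
9^3 = 729

729


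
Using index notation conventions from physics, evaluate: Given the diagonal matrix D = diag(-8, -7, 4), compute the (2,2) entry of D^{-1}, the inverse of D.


For a diagonal matrix, the inverse has entries (D^{-1})_{ii} = 1/d_{ii}.
The diagonal entries are: d_{11} = -8, d_{22} = -7, d_{33} = 4
We need (D^{-1})_{22} = 1/d_{22} = 1/-7 = -1/7

-1/7


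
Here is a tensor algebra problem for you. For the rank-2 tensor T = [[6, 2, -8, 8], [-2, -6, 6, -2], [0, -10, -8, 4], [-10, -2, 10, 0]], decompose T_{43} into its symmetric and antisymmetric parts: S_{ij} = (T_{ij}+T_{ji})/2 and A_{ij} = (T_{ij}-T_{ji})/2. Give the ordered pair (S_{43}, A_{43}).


T_{43} = 10
T_{34} = 4
S_{43} = (10 + 4)/2 = 14/2 = 7
A_{43} = (10 - 4)/2 = 6/2 = 3
Check: S + A = 7 + 3 = 10 = T_{43}.

(7, 3)


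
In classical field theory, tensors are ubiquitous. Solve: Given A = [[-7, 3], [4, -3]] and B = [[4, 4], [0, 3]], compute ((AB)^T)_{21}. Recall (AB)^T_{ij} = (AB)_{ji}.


(AB)^T_{ij} = (AB)_{ji} = sum_k A_{jk} B_{ki}.
For i=2, j=1 we need (AB)_{12}:
A_{11} * B_{12} = -7 * 4 = -28
A_{12} * B_{22} = 3 * 3 = 9
Sum = -28 + 9 = -19

-19


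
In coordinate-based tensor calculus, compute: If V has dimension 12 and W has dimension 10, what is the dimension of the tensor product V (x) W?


The dimension of a tensor product is the product of dimensions.
dim(V) = 12, dim(W) = 10
dim(V (x) W) = 12 * 10 = 120

120


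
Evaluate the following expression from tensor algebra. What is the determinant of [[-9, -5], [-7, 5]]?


For a 2x2 matrix [[a, b], [c, d]], det = a*d - b*c.
a = -9, b = -5, c = -7, d = 5
a*d = -9 * 5 = -45
b*c = -5 * -7 = 35
det = -45 - 35 = -80

-80


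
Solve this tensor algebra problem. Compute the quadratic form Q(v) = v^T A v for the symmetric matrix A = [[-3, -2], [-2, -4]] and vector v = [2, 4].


First compute Av:
(Av)_1 = -3*2 + -2*4 = -14
(Av)_2 = -2*2 + -4*4 = -20
Av = [-14, -20]
Then v^T (Av) = 2*-14 + 4*-20
= -28 + -80 = -108

-108


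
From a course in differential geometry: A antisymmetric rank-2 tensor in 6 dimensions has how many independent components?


A antisymmetric rank-2 tensor in d dimensions has d(d-1)/2 independent components.
d = 6
d(d-1)/2 = 6 * 5 / 2 = 30 / 2 = 15

15


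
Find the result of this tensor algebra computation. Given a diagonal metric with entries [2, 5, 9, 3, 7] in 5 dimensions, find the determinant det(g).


For a diagonal metric, the determinant is the product of diagonal entries.
Diagonal entries: 2, 5, 9, 3, 7
det(g) = 2 * 5 * 9 * 3 * 7 = 1890

1890


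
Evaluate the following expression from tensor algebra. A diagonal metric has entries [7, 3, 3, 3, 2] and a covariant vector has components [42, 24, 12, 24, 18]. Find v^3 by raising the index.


To raise an index with a diagonal metric: v^i = v_i / g_{ii}.
For index 3: v_3 = 12, g_{33} = 3
v^3 = 12 / 3 = 4

4


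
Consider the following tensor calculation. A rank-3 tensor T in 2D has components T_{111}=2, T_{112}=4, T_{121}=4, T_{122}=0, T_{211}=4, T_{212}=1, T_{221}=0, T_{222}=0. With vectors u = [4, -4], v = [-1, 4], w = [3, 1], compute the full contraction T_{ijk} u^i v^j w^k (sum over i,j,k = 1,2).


S = sum over i,j,k of T_{ijk} u_i v_j w_k. Expanding all 8 terms:
T_{111}*u_1*v_1*w_1 = 2*4*-1*3 = -24  (running total: -24)
T_{112}*u_1*v_1*w_2 = 4*4*-1*1 = -16  (running total: -40)
T_{121}*u_1*v_2*w_1 = 4*4*4*3 = 192  (running total: 152)
T_{122}*u_1*v_2*w_2 = 0*4*4*1 = 0  (running total: 152)
T_{211}*u_2*v_1*w_1 = 4*-4*-1*3 = 48  (running total: 200)
T_{212}*u_2*v_1*w_2 = 1*-4*-1*1 = 4  (running total: 204)
T_{221}*u_2*v_2*w_1 = 0*-4*4*3 = 0  (running total: 204)
T_{222}*u_2*v_2*w_2 = 0*-4*4*1 = 0  (running total: 204)
S = 204

204


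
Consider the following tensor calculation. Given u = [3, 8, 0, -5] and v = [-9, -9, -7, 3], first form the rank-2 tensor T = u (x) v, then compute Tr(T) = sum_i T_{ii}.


The outer product gives T_{ij} = u_i v_j.
The trace (contraction) is Tr(T) = sum_i T_{ii} = sum_i u_i v_i.
Diagonal entries:
T_{11} = u_1 * v_1 = 3 * -9 = -27
T_{22} = u_2 * v_2 = 8 * -9 = -72
T_{33} = u_3 * v_3 = 0 * -7 = 0
T_{44} = u_4 * v_4 = -5 * 3 = -15
Tr(T) = -27 + -72 + 0 + -15 = -114

-114


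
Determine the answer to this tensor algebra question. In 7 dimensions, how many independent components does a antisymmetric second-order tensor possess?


A antisymmetric rank-2 tensor in d dimensions has d(d-1)/2 independent components.
d = 7
d(d-1)/2 = 7 * 6 / 2 = 42 / 2 = 21

21


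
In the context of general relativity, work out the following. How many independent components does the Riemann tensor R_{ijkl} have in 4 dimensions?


The Riemann tensor in d dimensions has d^2(d^2 - 1)/12 independent components.
d = 4, so d^2 = 16
d^2 - 1 = 15
d^2(d^2 - 1) = 16 * 15 = 240
Divide by 12: 240 / 12 = 20

20


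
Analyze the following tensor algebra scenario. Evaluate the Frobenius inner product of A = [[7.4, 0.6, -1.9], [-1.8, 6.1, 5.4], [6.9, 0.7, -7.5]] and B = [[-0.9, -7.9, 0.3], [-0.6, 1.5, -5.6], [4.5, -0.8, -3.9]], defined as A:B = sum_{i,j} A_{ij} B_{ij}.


A:B = sum over all i,j of A_{ij} * B_{ij}.
Row 1: 7.4*-0.9=-6.66, 0.6*-7.9=-4.74, -1.9*0.3=-0.57 => row sum = -11.97
Row 2: -1.8*-0.6=1.08, 6.1*1.5=9.15, 5.4*-5.6=-30.24 => row sum = -20.01
Row 3: 6.9*4.5=31.05, 0.7*-0.8=-0.56, -7.5*-3.9=29.25 => row sum = 59.74
Total = -11.97 + -20.01 + 59.74 = 27.76

27.76


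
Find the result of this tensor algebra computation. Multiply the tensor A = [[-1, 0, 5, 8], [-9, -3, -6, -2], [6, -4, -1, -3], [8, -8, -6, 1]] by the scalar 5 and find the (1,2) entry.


Scalar multiplication: (cA)_{ij} = c * A_{ij}.
c = 5
A_{12} = 0
(cA)_{12} = 5 * 0 = 0

0


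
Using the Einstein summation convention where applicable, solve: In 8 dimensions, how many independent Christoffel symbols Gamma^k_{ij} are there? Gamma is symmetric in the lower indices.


Christoffel symbols Gamma^k_{ij} are symmetric in i,j, so there are d * d(d+1)/2 independent symbols.
d = 8
d(d+1)/2 = 8 * 9 / 2 = 36
Total = 8 * 36 = 288

288


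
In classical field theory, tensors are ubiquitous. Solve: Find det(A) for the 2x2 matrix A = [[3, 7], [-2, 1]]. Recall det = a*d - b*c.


For a 2x2 matrix [[a, b], [c, d]], det = a*d - b*c.
a = 3, b = 7, c = -2, d = 1
a*d = 3 * 1 = 3
b*c = 7 * -2 = -14
det = 3 - -14 = 17

17


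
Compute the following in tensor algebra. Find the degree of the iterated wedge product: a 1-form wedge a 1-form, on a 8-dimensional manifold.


The degree of a wedge product is the sum of the degrees of the individual forms.
Degrees: 1, 1
Total degree = 1 + 1 = 2

2


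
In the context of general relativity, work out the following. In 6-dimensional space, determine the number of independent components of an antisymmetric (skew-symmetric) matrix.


An antisymmetric rank-2 tensor satisfies A_{ij} = -A_{ji}, so diagonal entries are zero.
The independent components are the upper-triangular entries: C(n, 2) = n(n-1)/2.
n = 6
C(6, 2) = 6 * 5 / 2 = 30 / 2 = 15

15


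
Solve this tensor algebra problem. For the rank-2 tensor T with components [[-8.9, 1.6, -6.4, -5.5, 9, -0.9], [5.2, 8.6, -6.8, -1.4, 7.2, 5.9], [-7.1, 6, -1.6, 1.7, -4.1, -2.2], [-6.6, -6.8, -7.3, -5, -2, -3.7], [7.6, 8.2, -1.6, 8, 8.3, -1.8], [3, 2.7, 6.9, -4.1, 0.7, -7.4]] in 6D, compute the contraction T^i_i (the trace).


The contraction (trace) of a rank-2 tensor is the sum of its diagonal elements.
Diagonal entries: A[1,1] = -8.9, A[2,2] = 8.6, A[3,3] = -1.6, A[4,4] = -5, A[5,5] = 8.3, A[6,6] = -7.4
Tr(A) = -8.9 + 8.6 + -1.6 + -5 + 8.3 + -7.4 = -6

-6


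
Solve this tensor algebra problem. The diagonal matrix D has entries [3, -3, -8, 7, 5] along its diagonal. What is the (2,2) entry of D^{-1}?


For a diagonal matrix, the inverse has entries (D^{-1})_{ii} = 1/d_{ii}.
The diagonal entries are: d_{11} = 3, d_{22} = -3, d_{33} = -8, d_{44} = 7, d_{55} = 5
We need (D^{-1})_{22} = 1/d_{22} = 1/-3 = -1/3

-1/3


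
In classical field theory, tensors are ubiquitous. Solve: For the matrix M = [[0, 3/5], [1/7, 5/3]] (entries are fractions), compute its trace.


The trace is the sum of diagonal entries.
Diagonal: M[1,1] = 0, M[2,2] = 5/3
Tr(M) = 0 + 5/3
Computing step by step:
After adding M[1,1]: 0
After adding M[2,2]: 5/3
Tr(M) = 5/3

5/3


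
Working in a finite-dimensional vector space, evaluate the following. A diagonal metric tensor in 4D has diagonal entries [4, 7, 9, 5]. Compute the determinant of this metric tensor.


For a diagonal metric, the determinant is the product of diagonal entries.
Diagonal entries: 4, 7, 9, 5
det(g) = 4 * 7 * 9 * 5 = 1260

1260


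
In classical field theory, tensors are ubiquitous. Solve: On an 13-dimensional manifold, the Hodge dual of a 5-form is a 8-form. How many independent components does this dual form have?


The Hodge dual of a p-form on an n-dimensional manifold is an (n-p)-form.
n = 13, p = 5, so dual degree = 13 - 5 = 8
The number of components is C(n, n-p) = C(13, 8) = 1287

1287


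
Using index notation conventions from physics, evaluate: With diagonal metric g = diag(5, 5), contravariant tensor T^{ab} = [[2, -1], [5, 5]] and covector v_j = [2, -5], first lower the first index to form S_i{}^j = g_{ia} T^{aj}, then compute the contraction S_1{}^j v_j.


Step 1: lower the first index. For a diagonal metric, g_{ia} T^{aj} = g_{ii} T^{ij} (no sum on i).
g_{11} = 5
S_1{}^1 = 5 * T^{11} = 5 * 2 = 10
S_1{}^2 = 5 * T^{12} = 5 * -1 = -5
Step 2: contract S_1{}^j with v_j.
S_1{}^1 * v_1 = 10 * 2 = 20
S_1{}^2 * v_2 = -5 * -5 = 25
Result = 20 + 25 = 45

45


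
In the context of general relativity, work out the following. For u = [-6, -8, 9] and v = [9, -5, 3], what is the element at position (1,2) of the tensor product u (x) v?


The outer product entry T_{ij} = u_i * v_j.
We need i=1, j=2.
u_1 = -6, v_2 = -5
T_{1,2} = -6 * -5 = 30

30


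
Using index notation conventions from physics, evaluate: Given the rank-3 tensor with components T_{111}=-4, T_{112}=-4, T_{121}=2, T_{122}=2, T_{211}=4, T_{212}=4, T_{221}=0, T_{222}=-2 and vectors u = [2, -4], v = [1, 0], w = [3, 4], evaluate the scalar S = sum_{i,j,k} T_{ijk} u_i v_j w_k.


S = sum over i,j,k of T_{ijk} u_i v_j w_k. Expanding all 8 terms:
T_{111}*u_1*v_1*w_1 = -4*2*1*3 = -24  (running total: -24)
T_{112}*u_1*v_1*w_2 = -4*2*1*4 = -32  (running total: -56)
T_{121}*u_1*v_2*w_1 = 2*2*0*3 = 0  (running total: -56)
T_{122}*u_1*v_2*w_2 = 2*2*0*4 = 0  (running total: -56)
T_{211}*u_2*v_1*w_1 = 4*-4*1*3 = -48  (running total: -104)
T_{212}*u_2*v_1*w_2 = 4*-4*1*4 = -64  (running total: -168)
T_{221}*u_2*v_2*w_1 = 0*-4*0*3 = 0  (running total: -168)
T_{222}*u_2*v_2*w_2 = -2*-4*0*4 = 0  (running total: -168)
S = -168

-168


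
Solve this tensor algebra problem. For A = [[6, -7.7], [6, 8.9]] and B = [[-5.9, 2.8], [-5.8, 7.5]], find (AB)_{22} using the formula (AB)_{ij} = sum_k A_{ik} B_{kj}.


(AB)_{ij} = sum_k A_{ik} B_{kj}.
For i=2, j=2:
A_{21} * B_{12} = 6 * 2.8 = 16.8
A_{22} * B_{22} = 8.9 * 7.5 = 66.75
Sum = 16.8 + 66.75 = 83.55

83.55


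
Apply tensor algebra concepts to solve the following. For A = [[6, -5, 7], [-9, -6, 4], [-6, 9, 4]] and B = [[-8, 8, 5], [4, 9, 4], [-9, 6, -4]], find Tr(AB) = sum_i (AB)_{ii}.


Tr(AB) = sum_i (AB)_{ii} where (AB)_{ii} = sum_k A_{ik} B_{ki}.
(AB)_{11} = 6*-8 + -5*4 + 7*-9 = -131
(AB)_{22} = -9*8 + -6*9 + 4*6 = -102
(AB)_{33} = -6*5 + 9*4 + 4*-4 = -10
Tr(AB) = -131 + -102 + -10 = -243

-243


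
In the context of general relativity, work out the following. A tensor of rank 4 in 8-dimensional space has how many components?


The number of components of a rank-r tensor in d dimensions is d^r.
Here d = 8 and r = 4.
8^4 = 4096

4096


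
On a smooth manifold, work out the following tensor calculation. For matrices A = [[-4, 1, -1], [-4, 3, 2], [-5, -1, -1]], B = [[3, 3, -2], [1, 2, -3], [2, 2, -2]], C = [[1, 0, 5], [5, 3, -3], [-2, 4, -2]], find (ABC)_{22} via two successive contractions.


(ABC)_{22} = sum_m (AB)_{2m} C_{m2}. First compute row 2 of AB.
(AB)_{21} = -4*3 + 3*1 + 2*2 = -5
(AB)_{22} = -4*3 + 3*2 + 2*2 = -2
(AB)_{23} = -4*-2 + 3*-3 + 2*-2 = -5
Now contract with column 2 of C:
(AB)_{21} * C_{12} = -5 * 0 = 0
(AB)_{22} * C_{22} = -2 * 3 = -6
(AB)_{23} * C_{32} = -5 * 4 = -20
(ABC)_{22} = 0 + -6 + -20 = -26

-26


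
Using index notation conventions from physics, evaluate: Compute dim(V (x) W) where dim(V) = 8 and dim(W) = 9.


The dimension of a tensor product is the product of dimensions.
dim(V) = 8, dim(W) = 9
dim(V (x) W) = 8 * 9 = 72

72


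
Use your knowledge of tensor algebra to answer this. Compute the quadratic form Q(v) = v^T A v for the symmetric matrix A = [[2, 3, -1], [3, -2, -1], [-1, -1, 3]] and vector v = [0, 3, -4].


First compute Av:
(Av)_1 = 2*0 + 3*3 + -1*-4 = 13
(Av)_2 = 3*0 + -2*3 + -1*-4 = -2
(Av)_3 = -1*0 + -1*3 + 3*-4 = -15
Av = [13, -2, -15]
Then v^T (Av) = 0*13 + 3*-2 + -4*-15
= 0 + -6 + 60 = 54

54


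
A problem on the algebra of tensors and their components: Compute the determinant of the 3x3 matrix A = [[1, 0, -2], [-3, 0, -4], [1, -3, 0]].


Expanding along the first row, det(A) = a11*M_11 - a12*M_12 + a13*M_13, where M_1j is the (1,j) minor.
Minor M_11 = 0*0 - -4*-3 = -12
Minor M_12 = -3*0 - -4*1 = 4
Minor M_13 = -3*-3 - 0*1 = 9
det = 1*(-12) - 0*(4) + -2*(9)
    = -12 - 0 + -18
    = -30

-30


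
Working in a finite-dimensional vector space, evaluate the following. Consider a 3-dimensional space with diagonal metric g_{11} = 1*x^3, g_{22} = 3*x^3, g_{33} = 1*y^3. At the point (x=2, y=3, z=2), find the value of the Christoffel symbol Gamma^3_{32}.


For a diagonal metric, Gamma^k_{ij} = (1/2) g^{kk} (dg_{ik}/dx_j + dg_{jk}/dx_i - dg_{ij}/dx_k).
The metric is diagonal, so g_{ab} = 0 for a != b.
At the given point: g_{11} = 8, g_{22} = 24, g_{33} = 27
g^{33} = 1/27
dg_{33}/dx_2 = dg_{33}/dx_2 = 27
dg_{23}/dx_3 = 0 (off-diagonal)
dg_{32}/dx_3 = 0 (off-diagonal)
Numerator = 27 + 0 - 0 = 27
Gamma^3_{32} = 27 / (2 * 27) = 1/2

1/2


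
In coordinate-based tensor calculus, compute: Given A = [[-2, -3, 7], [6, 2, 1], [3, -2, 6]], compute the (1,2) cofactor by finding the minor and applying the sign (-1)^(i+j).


To find cofactor C_{12}, delete row 1 and column 2.
The resulting 2x2 submatrix is: [[6, 1], [3, 6]]
Minor M_{12} = 6*6 - 1*3
  = 36 - 3 = 33
Sign = (-1)^(1+2) = (-1)^3 = -1
Cofactor C_{12} = -1 * 33 = -33

-33


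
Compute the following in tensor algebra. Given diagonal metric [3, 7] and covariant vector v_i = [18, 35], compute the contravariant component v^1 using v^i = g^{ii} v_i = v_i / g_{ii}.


To raise an index with a diagonal metric: v^i = v_i / g_{ii}.
For index 1: v_1 = 18, g_{11} = 3
v^1 = 18 / 3 = 6

6


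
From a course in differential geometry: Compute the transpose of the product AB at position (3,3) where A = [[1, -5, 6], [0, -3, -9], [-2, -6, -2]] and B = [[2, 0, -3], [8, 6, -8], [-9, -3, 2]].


(AB)^T_{ij} = (AB)_{ji} = sum_k A_{jk} B_{ki}.
For i=3, j=3 we need (AB)_{33}:
A_{31} * B_{13} = -2 * -3 = 6
A_{32} * B_{23} = -6 * -8 = 48
A_{33} * B_{33} = -2 * 2 = -4
Sum = 6 + 48 + -4 = 50

50


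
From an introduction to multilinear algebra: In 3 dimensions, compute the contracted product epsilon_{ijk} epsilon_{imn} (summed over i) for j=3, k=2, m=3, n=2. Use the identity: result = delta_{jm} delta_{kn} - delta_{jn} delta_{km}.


Using the identity: epsilon_{ijk} epsilon_{imn} = delta_{jm} delta_{kn} - delta_{jn} delta_{km}.
delta_{33} = 1
delta_{22} = 1
delta_{32} = 0
delta_{23} = 0
Result = 1 * 1 - 0 * 0 = 1 - 0 = 1

1


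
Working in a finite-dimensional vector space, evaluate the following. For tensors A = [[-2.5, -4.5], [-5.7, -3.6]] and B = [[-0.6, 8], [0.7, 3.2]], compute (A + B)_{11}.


Tensor addition is component-wise: (A + B)_{ij} = A_{ij} + B_{ij}.
A_{11} = -2.5
B_{11} = -0.6
(A + B)_{11} = -2.5 + -0.6 = -3.1

-3.1


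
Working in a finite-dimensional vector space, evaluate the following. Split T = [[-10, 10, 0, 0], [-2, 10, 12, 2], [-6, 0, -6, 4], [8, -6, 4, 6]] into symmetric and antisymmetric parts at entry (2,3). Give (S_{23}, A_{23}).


T_{23} = 12
T_{32} = 0
S_{23} = (12 + 0)/2 = 12/2 = 6
A_{23} = (12 - 0)/2 = 12/2 = 6
Check: S + A = 6 + 6 = 12 = T_{23}.

(6, 6)


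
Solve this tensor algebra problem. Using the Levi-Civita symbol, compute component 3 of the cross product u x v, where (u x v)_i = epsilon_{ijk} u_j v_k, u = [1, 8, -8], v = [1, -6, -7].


(u x v)_3 = sum_{j,k} epsilon_{3jk} u_j v_k. Only permutations of (1,2,3) contribute; the two non-zero terms are:
eps_{312} u_1 v_2 = 1 * 1 * -6 = -6
eps_{321} u_2 v_1 = -1 * 8 * 1 = -8
(u x v)_3 = -14

-14


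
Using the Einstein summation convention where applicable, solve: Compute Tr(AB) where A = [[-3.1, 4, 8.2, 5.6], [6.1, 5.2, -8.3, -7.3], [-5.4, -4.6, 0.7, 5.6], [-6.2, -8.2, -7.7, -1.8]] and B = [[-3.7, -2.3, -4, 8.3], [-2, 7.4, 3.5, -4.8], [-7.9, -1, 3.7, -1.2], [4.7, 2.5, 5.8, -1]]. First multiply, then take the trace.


Tr(AB) = sum_i (AB)_{ii} where (AB)_{ii} = sum_k A_{ik} B_{ki}.
(AB)_{11} = -3.1*-3.7 + 4*-2 + 8.2*-7.9 + 5.6*4.7 = -34.99
(AB)_{22} = 6.1*-2.3 + 5.2*7.4 + -8.3*-1 + -7.3*2.5 = 14.5
(AB)_{33} = -5.4*-4 + -4.6*3.5 + 0.7*3.7 + 5.6*5.8 = 40.57
(AB)_{44} = -6.2*8.3 + -8.2*-4.8 + -7.7*-1.2 + -1.8*-1 = -1.06
Tr(AB) = -34.99 + 14.5 + 40.57 + -1.06 = 19.02

19.02


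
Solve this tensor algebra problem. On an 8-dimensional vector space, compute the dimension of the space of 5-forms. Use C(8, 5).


The dimension of the space of p-forms on an n-dimensional space is C(n, p).
n = 8, p = 5
C(8, 5) = 8! / (5! * 3!) = 56

56


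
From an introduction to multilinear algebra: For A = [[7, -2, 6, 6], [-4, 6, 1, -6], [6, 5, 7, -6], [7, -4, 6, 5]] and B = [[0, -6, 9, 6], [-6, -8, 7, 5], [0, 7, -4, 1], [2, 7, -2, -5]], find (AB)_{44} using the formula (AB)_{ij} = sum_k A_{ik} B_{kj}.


(AB)_{ij} = sum_k A_{ik} B_{kj}.
For i=4, j=4:
A_{41} * B_{14} = 7 * 6 = 42
A_{42} * B_{24} = -4 * 5 = -20
A_{43} * B_{34} = 6 * 1 = 6
A_{44} * B_{44} = 5 * -5 = -25
Sum = 42 + -20 + 6 + -25 = 3

3


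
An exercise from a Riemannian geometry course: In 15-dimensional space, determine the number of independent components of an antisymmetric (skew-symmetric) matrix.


An antisymmetric rank-2 tensor satisfies A_{ij} = -A_{ji}, so diagonal entries are zero.
The independent components are the upper-triangular entries: C(n, 2) = n(n-1)/2.
n = 15
C(15, 2) = 15 * 14 / 2 = 210 / 2 = 105

105


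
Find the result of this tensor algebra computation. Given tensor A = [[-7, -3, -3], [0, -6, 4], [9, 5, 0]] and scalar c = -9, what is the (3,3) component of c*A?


Scalar multiplication: (cA)_{ij} = c * A_{ij}.
c = -9
A_{33} = 0
(cA)_{33} = -9 * 0 = 0

0


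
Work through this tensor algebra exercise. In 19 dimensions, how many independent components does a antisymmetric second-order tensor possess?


A antisymmetric rank-2 tensor in d dimensions has d(d-1)/2 independent components.
d = 19
d(d-1)/2 = 19 * 18 / 2 = 342 / 2 = 171

171


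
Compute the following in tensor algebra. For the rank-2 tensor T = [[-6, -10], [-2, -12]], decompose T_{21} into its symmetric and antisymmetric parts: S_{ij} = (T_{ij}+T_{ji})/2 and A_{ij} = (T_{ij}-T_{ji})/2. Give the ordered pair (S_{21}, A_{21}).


T_{21} = -2
T_{12} = -10
S_{21} = (-2 + -10)/2 = -12/2 = -6
A_{21} = (-2 - -10)/2 = 8/2 = 4
Check: S + A = -6 + 4 = -2 = T_{21}.

(-6, 4)


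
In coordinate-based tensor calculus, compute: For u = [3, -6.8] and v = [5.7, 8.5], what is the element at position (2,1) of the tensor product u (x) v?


The outer product entry T_{ij} = u_i * v_j.
We need i=2, j=1.
u_2 = -6.8, v_1 = 5.7
T_{2,1} = -6.8 * 5.7 = -38.76

-38.76


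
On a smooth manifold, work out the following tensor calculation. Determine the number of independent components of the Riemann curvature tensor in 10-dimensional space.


The Riemann tensor in d dimensions has d^2(d^2 - 1)/12 independent components.
d = 10, so d^2 = 100
d^2 - 1 = 99
d^2(d^2 - 1) = 100 * 99 = 9900
Divide by 12: 9900 / 12 = 825

825


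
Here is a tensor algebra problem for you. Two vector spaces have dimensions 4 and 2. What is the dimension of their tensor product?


The dimension of a tensor product is the product of dimensions.
dim(V) = 4, dim(W) = 2
dim(V (x) W) = 4 * 2 = 8

8


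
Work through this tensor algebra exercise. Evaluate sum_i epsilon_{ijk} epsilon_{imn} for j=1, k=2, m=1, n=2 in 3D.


Using the identity: epsilon_{ijk} epsilon_{imn} = delta_{jm} delta_{kn} - delta_{jn} delta_{km}.
delta_{11} = 1
delta_{22} = 1
delta_{12} = 0
delta_{21} = 0
Result = 1 * 1 - 0 * 0 = 1 - 0 = 1

1


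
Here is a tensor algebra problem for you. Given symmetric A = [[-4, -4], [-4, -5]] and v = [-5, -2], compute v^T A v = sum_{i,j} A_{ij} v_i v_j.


First compute Av:
(Av)_1 = -4*-5 + -4*-2 = 28
(Av)_2 = -4*-5 + -5*-2 = 30
Av = [28, 30]
Then v^T (Av) = -5*28 + -2*30
= -140 + -60 = -200

-200


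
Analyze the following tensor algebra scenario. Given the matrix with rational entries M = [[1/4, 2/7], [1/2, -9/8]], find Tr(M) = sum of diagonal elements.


The trace is the sum of diagonal entries.
Diagonal: M[1,1] = 1/4, M[2,2] = -9/8
Tr(M) = 1/4 + -9/8
Computing step by step:
After adding M[1,1]: 1/4
After adding M[2,2]: -7/8
Tr(M) = -7/8

-7/8


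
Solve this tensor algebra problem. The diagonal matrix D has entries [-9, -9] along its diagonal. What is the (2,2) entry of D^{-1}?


For a diagonal matrix, the inverse has entries (D^{-1})_{ii} = 1/d_{ii}.
The diagonal entries are: d_{11} = -9, d_{22} = -9
We need (D^{-1})_{22} = 1/d_{22} = 1/-9 = -1/9

-1/9


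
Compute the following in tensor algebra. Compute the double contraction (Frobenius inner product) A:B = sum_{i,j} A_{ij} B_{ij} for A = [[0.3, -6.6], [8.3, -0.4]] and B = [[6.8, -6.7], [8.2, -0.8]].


A:B = sum over all i,j of A_{ij} * B_{ij}.
Row 1: 0.3*6.8=2.04, -6.6*-6.7=44.22 => row sum = 46.26
Row 2: 8.3*8.2=68.06, -0.4*-0.8=0.32 => row sum = 68.38
Total = 46.26 + 68.38 = 114.64

114.64


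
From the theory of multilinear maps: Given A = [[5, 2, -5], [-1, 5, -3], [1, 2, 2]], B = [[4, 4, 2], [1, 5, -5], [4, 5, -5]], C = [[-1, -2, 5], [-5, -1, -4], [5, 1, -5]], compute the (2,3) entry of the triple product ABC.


(ABC)_{23} = sum_m (AB)_{2m} C_{m3}. First compute row 2 of AB.
(AB)_{21} = -1*4 + 5*1 + -3*4 = -11
(AB)_{22} = -1*4 + 5*5 + -3*5 = 6
(AB)_{23} = -1*2 + 5*-5 + -3*-5 = -12
Now contract with column 3 of C:
(AB)_{21} * C_{13} = -11 * 5 = -55
(AB)_{22} * C_{23} = 6 * -4 = -24
(AB)_{23} * C_{33} = -12 * -5 = 60
(ABC)_{23} = -55 + -24 + 60 = -19

-19


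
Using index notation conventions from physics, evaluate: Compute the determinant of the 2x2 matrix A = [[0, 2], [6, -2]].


For a 2x2 matrix [[a, b], [c, d]], det = a*d - b*c.
a = 0, b = 2, c = 6, d = -2
a*d = 0 * -2 = 0
b*c = 2 * 6 = 12
det = 0 - 12 = -12

-12


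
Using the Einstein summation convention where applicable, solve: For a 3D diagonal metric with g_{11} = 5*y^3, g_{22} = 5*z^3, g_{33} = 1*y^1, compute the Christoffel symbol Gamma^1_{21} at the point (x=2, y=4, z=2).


For a diagonal metric, Gamma^k_{ij} = (1/2) g^{kk} (dg_{ik}/dx_j + dg_{jk}/dx_i - dg_{ij}/dx_k).
The metric is diagonal, so g_{ab} = 0 for a != b.
At the given point: g_{11} = 320, g_{22} = 40, g_{33} = 4
g^{11} = 1/320
dg_{21}/dx_1 = 0 (off-diagonal)
dg_{11}/dx_2 = dg_{11}/dx_2 = 240
dg_{21}/dx_1 = 0 (off-diagonal)
Numerator = 0 + 240 - 0 = 240
Gamma^1_{21} = 240 / (2 * 320) = 3/8

3/8


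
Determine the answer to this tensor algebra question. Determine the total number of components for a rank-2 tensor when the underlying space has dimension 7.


The number of components of a rank-r tensor in d dimensions is d^r.
Here d = 7 and r = 2.
7^2 = 49

49


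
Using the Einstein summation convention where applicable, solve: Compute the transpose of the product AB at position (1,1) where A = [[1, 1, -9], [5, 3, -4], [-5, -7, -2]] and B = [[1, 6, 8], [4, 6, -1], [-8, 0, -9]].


(AB)^T_{ij} = (AB)_{ji} = sum_k A_{jk} B_{ki}.
For i=1, j=1 we need (AB)_{11}:
A_{11} * B_{11} = 1 * 1 = 1
A_{12} * B_{21} = 1 * 4 = 4
A_{13} * B_{31} = -9 * -8 = 72
Sum = 1 + 4 + 72 = 77

77


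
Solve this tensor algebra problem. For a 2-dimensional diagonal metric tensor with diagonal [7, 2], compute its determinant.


For a diagonal metric, the determinant is the product of diagonal entries.
Diagonal entries: 7, 2
det(g) = 7 * 2 = 14

14


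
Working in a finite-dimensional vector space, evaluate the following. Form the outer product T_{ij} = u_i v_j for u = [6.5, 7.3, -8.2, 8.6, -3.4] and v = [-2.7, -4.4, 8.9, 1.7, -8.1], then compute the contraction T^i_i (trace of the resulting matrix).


The outer product gives T_{ij} = u_i v_j.
The trace (contraction) is Tr(T) = sum_i T_{ii} = sum_i u_i v_i.
Diagonal entries:
T_{11} = u_1 * v_1 = 6.5 * -2.7 = -17.55
T_{22} = u_2 * v_2 = 7.3 * -4.4 = -32.12
T_{33} = u_3 * v_3 = -8.2 * 8.9 = -72.98
T_{44} = u_4 * v_4 = 8.6 * 1.7 = 14.62
T_{55} = u_5 * v_5 = -3.4 * -8.1 = 27.54
Tr(T) = -17.55 + -32.12 + -72.98 + 14.62 + 27.54 = -80.49

-80.49


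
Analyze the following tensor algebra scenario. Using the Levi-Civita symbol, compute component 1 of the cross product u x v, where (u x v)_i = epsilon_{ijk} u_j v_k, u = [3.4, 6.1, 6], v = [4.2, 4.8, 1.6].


(u x v)_1 = sum_{j,k} epsilon_{1jk} u_j v_k. Only permutations of (1,2,3) contribute; the two non-zero terms are:
eps_{123} u_2 v_3 = 1 * 6.1 * 1.6 = 9.76
eps_{132} u_3 v_2 = -1 * 6 * 4.8 = -28.8
(u x v)_1 = -19.04

-19.04


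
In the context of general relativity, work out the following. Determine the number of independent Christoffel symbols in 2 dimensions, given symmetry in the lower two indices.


Christoffel symbols Gamma^k_{ij} are symmetric in i,j, so there are d * d(d+1)/2 independent symbols.
d = 2
d(d+1)/2 = 2 * 3 / 2 = 3
Total = 2 * 3 = 6

6


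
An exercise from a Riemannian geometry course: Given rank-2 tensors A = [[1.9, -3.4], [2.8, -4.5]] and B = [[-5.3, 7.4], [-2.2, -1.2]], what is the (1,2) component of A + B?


Tensor addition is component-wise: (A + B)_{ij} = A_{ij} + B_{ij}.
A_{12} = -3.4
B_{12} = 7.4
(A + B)_{12} = -3.4 + 7.4 = 4

4


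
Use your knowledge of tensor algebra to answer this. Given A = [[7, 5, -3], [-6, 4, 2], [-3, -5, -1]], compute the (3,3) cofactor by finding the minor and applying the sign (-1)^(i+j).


To find cofactor C_{33}, delete row 3 and column 3.
The resulting 2x2 submatrix is: [[7, 5], [-6, 4]]
Minor M_{33} = 7*4 - 5*-6
  = 28 - -30 = 58
Sign = (-1)^(3+3) = (-1)^6 = 1
Cofactor C_{33} = 1 * 58 = 58

58


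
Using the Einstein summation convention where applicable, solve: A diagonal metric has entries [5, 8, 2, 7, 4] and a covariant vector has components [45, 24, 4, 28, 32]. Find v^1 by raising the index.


To raise an index with a diagonal metric: v^i = v_i / g_{ii}.
For index 1: v_1 = 45, g_{11} = 5
v^1 = 45 / 5 = 9

9


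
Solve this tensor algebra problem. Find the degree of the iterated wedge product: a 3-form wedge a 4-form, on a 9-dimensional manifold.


The degree of a wedge product is the sum of the degrees of the individual forms.
Degrees: 3, 4
Total degree = 3 + 4 = 7

7


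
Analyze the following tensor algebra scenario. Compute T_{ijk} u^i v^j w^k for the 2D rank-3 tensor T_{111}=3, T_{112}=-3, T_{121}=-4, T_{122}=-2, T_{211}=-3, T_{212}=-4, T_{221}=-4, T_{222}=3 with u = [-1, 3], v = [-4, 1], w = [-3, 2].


S = sum over i,j,k of T_{ijk} u_i v_j w_k. Expanding all 8 terms:
T_{111}*u_1*v_1*w_1 = 3*-1*-4*-3 = -36  (running total: -36)
T_{112}*u_1*v_1*w_2 = -3*-1*-4*2 = -24  (running total: -60)
T_{121}*u_1*v_2*w_1 = -4*-1*1*-3 = -12  (running total: -72)
T_{122}*u_1*v_2*w_2 = -2*-1*1*2 = 4  (running total: -68)
T_{211}*u_2*v_1*w_1 = -3*3*-4*-3 = -108  (running total: -176)
T_{212}*u_2*v_1*w_2 = -4*3*-4*2 = 96  (running total: -80)
T_{221}*u_2*v_2*w_1 = -4*3*1*-3 = 36  (running total: -44)
T_{222}*u_2*v_2*w_2 = 3*3*1*2 = 18  (running total: -26)
S = -26

-26


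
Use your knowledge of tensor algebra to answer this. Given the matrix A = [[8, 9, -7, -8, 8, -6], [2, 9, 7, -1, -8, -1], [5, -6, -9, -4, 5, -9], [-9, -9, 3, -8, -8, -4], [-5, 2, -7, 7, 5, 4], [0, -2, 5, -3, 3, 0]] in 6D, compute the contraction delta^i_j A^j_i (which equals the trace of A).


The contraction (trace) of a rank-2 tensor is the sum of its diagonal elements.
Diagonal entries: A[1,1] = 8, A[2,2] = 9, A[3,3] = -9, A[4,4] = -8, A[5,5] = 5, A[6,6] = 0
Tr(A) = 8 + 9 + -9 + -8 + 5 + 0 = 5

5


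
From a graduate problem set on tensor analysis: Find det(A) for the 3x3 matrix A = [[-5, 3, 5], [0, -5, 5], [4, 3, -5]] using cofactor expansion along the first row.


Expanding along the first row, det(A) = a11*M_11 - a12*M_12 + a13*M_13, where M_1j is the (1,j) minor.
Minor M_11 = -5*-5 - 5*3 = 10
Minor M_12 = 0*-5 - 5*4 = -20
Minor M_13 = 0*3 - -5*4 = 20
det = -5*(10) - 3*(-20) + 5*(20)
    = -50 - -60 + 100
    = 110

110


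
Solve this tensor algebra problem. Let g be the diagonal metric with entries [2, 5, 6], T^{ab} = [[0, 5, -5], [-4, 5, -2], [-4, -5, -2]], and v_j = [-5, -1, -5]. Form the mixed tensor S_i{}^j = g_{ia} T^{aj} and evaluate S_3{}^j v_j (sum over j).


Step 1: lower the first index. For a diagonal metric, g_{ia} T^{aj} = g_{ii} T^{ij} (no sum on i).
g_{33} = 6
S_3{}^1 = 6 * T^{31} = 6 * -4 = -24
S_3{}^2 = 6 * T^{32} = 6 * -5 = -30
S_3{}^3 = 6 * T^{33} = 6 * -2 = -12
Step 2: contract S_3{}^j with v_j.
S_3{}^1 * v_1 = -24 * -5 = 120
S_3{}^2 * v_2 = -30 * -1 = 30
S_3{}^3 * v_3 = -12 * -5 = 60
Result = 120 + 30 + 60 = 210

210


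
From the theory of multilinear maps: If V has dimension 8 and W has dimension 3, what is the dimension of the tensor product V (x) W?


The dimension of a tensor product is the product of dimensions.
dim(V) = 8, dim(W) = 3
dim(V (x) W) = 8 * 3 = 24

24


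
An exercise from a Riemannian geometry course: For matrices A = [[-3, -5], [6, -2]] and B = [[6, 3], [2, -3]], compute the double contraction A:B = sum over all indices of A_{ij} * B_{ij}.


A:B = sum over all i,j of A_{ij} * B_{ij}.
Row 1: -3*6=-18, -5*3=-15 => row sum = -33
Row 2: 6*2=12, -2*-3=6 => row sum = 18
Total = -33 + 18 = -15

-15


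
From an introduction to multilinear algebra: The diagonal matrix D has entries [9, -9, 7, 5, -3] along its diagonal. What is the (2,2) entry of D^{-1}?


For a diagonal matrix, the inverse has entries (D^{-1})_{ii} = 1/d_{ii}.
The diagonal entries are: d_{11} = 9, d_{22} = -9, d_{33} = 7, d_{44} = 5, d_{55} = -3
We need (D^{-1})_{22} = 1/d_{22} = 1/-9 = -1/9

-1/9


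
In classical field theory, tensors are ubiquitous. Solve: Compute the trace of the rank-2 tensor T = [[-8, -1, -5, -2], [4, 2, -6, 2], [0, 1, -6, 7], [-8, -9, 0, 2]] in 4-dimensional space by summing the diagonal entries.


The contraction (trace) of a rank-2 tensor is the sum of its diagonal elements.
Diagonal entries: A[1,1] = -8, A[2,2] = 2, A[3,3] = -6, A[4,4] = 2
Tr(A) = -8 + 2 + -6 + 2 = -10

-10


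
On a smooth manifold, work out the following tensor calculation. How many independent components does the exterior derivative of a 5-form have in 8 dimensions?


The exterior derivative of a p-form is a (p+1)-form.
Its number of independent components is C(n, p+1).
n = 8, p+1 = 6
C(8, 6) = 28

28


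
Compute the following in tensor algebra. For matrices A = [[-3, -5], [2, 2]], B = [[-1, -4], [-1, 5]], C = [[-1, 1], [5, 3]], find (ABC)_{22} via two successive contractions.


(ABC)_{22} = sum_m (AB)_{2m} C_{m2}. First compute row 2 of AB.
(AB)_{21} = 2*-1 + 2*-1 = -4
(AB)_{22} = 2*-4 + 2*5 = 2
Now contract with column 2 of C:
(AB)_{21} * C_{12} = -4 * 1 = -4
(AB)_{22} * C_{22} = 2 * 3 = 6
(ABC)_{22} = -4 + 6 = 2

2


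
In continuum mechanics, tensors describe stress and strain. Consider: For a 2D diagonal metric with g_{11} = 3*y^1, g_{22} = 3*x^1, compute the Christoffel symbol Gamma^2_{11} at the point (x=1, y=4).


For a diagonal metric, Gamma^k_{ij} = (1/2) g^{kk} (dg_{ik}/dx_j + dg_{jk}/dx_i - dg_{ij}/dx_k).
The metric is diagonal, so g_{ab} = 0 for a != b.
At the given point: g_{11} = 12, g_{22} = 3
g^{22} = 1/3
dg_{12}/dx_1 = 0 (off-diagonal)
dg_{12}/dx_1 = 0 (off-diagonal)
dg_{11}/dx_2 = dg_{11}/dx_2 = 3
Numerator = 0 + 0 - 3 = -3
Gamma^2_{11} = -3 / (2 * 3) = -1/2

-1/2


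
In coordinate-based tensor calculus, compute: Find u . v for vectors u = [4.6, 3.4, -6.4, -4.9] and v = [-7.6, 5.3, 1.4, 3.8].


The inner product u . v = sum of u_i * v_i.
Term-by-term: 4.6 * -7.6, 3.4 * 5.3, -6.4 * 1.4, -4.9 * 3.8
Products: -34.96, 18.02, -8.96, -18.62
Sum = -34.96 + 18.02 + -8.96 + -18.62 = -44.52

-44.52


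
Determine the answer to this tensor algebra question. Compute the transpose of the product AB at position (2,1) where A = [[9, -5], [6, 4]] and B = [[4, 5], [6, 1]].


(AB)^T_{ij} = (AB)_{ji} = sum_k A_{jk} B_{ki}.
For i=2, j=1 we need (AB)_{12}:
A_{11} * B_{12} = 9 * 5 = 45
A_{12} * B_{22} = -5 * 1 = -5
Sum = 45 + -5 = 40

40


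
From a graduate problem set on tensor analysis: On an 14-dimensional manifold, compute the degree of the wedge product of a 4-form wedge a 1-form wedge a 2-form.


The degree of a wedge product is the sum of the degrees of the individual forms.
Degrees: 4, 1, 2
Total degree = 4 + 1 + 2 = 7

7


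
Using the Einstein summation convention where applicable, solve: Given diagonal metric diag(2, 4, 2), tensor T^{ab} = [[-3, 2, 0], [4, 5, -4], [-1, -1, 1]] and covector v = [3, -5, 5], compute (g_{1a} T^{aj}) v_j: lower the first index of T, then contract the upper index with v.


Step 1: lower the first index. For a diagonal metric, g_{ia} T^{aj} = g_{ii} T^{ij} (no sum on i).
g_{11} = 2
S_1{}^1 = 2 * T^{11} = 2 * -3 = -6
S_1{}^2 = 2 * T^{12} = 2 * 2 = 4
S_1{}^3 = 2 * T^{13} = 2 * 0 = 0
Step 2: contract S_1{}^j with v_j.
S_1{}^1 * v_1 = -6 * 3 = -18
S_1{}^2 * v_2 = 4 * -5 = -20
S_1{}^3 * v_3 = 0 * 5 = 0
Result = -18 + -20 + 0 = -38

-38


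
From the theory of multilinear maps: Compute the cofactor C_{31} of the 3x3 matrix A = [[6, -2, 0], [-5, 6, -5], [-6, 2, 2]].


To find cofactor C_{31}, delete row 3 and column 1.
The resulting 2x2 submatrix is: [[-2, 0], [6, -5]]
Minor M_{31} = -2*-5 - 0*6
  = 10 - 0 = 10
Sign = (-1)^(3+1) = (-1)^4 = 1
Cofactor C_{31} = 1 * 10 = 10

10


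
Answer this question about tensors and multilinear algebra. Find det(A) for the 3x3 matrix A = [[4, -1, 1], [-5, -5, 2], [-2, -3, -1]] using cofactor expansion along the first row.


Expanding along the first row, det(A) = a11*M_11 - a12*M_12 + a13*M_13, where M_1j is the (1,j) minor.
Minor M_11 = -5*-1 - 2*-3 = 11
Minor M_12 = -5*-1 - 2*-2 = 9
Minor M_13 = -5*-3 - -5*-2 = 5
det = 4*(11) - -1*(9) + 1*(5)
    = 44 - -9 + 5
    = 58

58
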